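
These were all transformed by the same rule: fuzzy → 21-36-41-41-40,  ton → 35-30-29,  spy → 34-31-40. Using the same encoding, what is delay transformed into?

19-20-27-16-40

f is letter #6 and maps to 21: an offset of 15. The number is (letter's place in the alphabet, a=1) + 15.
Applying it to delay: d=4→19, e=5→20, l=12→27, a=1→16, y=25→40.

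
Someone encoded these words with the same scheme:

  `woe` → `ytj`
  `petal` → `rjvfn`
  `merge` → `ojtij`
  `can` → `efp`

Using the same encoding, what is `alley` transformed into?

Two shifts are in play — +5 for a/e/i/o/u, +2 for every other letter.
Applying it to alley: a(vowel)+5=f, l(cons)+2=n, l(cons)+2=n, e(vowel)+5=j, y(cons)+2=a.

fnnja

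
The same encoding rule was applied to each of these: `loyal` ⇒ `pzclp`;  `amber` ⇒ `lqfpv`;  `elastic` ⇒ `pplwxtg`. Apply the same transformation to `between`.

fpxappr

Two shifts are in play — +11 for a/e/i/o/u, +4 for every other letter.
Applying it to between: b(cons)+4=f, e(vowel)+11=p, t(cons)+4=x, w(cons)+4=a, e(vowel)+11=p, e(vowel)+11=p, n(cons)+4=r.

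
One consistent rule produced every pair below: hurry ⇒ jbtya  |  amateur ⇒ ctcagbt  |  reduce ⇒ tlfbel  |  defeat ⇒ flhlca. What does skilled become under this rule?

Shifts by position in hurry: pos 0: h→j (+2), pos 1: u→b (+7), pos 2: r→t (+2), pos 3: r→y (+7) — repeating every 2. The shifts repeat in a cycle of length 2: positions 0,1,… shift by +2, +7, then the pattern repeats.
Applying it to skilled: s+2=u, k+7=r, i+2=k, l+7=s, l+2=n, e+7=l, d+2=f.

urksnlf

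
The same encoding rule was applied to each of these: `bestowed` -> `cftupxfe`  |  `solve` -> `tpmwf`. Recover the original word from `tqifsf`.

Compare letters: b→c is +1, e→f is +1, s→t is +1 — a constant shift. This is a Caesar cipher with shift 1.
Reversing it on tqifsf: t−1=s, q−1=p, i−1=h, f−1=e, s−1=r, f−1=e.

sphere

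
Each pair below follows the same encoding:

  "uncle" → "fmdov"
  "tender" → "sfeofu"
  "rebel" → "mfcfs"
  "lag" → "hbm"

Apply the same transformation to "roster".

sfutps

Read the word backwards and shift each letter +1.
Applying it to roster: reverse → retsor; then shift: r+1=s, e+1=f, t+1=u, s+1=t, o+1=p, r+1=s.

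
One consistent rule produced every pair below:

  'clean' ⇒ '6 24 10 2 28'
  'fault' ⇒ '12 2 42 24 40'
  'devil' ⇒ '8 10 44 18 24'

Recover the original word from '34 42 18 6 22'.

quick

c(#3)→6 and l(#12)→24: differences scale by 2, so n = 2·pos + 0. Each letter becomes 2×(its alphabet position, a=1..z=26).
Decoding 34 42 18 6 22: 34→(34−0)÷2=17=q, 42→(42−0)÷2=21=u, 18→(18−0)÷2=9=i, 6→(6−0)÷2=3=c, 22→(22−0)÷2=11=k.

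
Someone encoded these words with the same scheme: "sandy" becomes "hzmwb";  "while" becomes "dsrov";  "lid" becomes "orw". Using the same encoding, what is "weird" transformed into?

Each pair mirrors across the alphabet (s↔h, a↔z, n↔m): positions sum to 25. Letters are reflected about the middle of the alphabet (position → 25−position): Atbash.
On weird: w↔d, e↔v, i↔r, r↔i, d↔w.

dvriw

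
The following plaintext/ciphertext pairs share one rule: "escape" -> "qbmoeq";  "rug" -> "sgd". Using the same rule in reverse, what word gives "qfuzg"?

The output letters match the input read backwards, each shifted +12: escape reversed is epacse. Two steps: reverse the string, then apply a Caesar shift of +12.
Reversing it on qfuzg: shift back: q−12=e, f−12=t, u−12=i, z−12=n, g−12=u → etinu; then reverse → unite.

unite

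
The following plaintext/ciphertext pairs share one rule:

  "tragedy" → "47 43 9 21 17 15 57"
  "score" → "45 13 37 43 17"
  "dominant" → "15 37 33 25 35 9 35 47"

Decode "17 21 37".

ego

t(#20)→47 and r(#18)→43: differences scale by 2, so n = 2·pos + 7. With a=1..z=26, the number is 2·pos + 7.
Reversing it on 17 21 37: 17→(17−7)÷2=5=e, 21→(21−7)÷2=7=g, 37→(37−7)÷2=15=o.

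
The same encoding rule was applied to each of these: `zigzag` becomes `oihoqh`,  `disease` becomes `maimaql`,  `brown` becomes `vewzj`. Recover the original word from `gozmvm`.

energy

The word is reversed, then every letter is shifted forward by 8.
Reversing it on gozmvm: shift back: g−8=y, o−8=g, z−8=r, m−8=e, v−8=n, m−8=e → ygrene; then reverse → energy.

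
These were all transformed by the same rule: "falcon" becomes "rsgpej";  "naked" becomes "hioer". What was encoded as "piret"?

panel

The output letters match the input read backwards, each shifted +4: falcon reversed is noclaf. Two steps: reverse the string, then apply a Caesar shift of +4.
Decoding piret: shift back: p−4=l, i−4=e, r−4=n, e−4=a, t−4=p → lenap; then reverse → panel.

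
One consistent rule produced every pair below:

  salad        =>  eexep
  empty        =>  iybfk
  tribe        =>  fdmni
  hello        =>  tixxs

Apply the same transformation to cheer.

otiid

The shift depends on letter class: consonant s→e is +12, but vowel a→e is +4. Vowels shift forward by 4 and consonants shift forward by 12.
Applying it to cheer: c(cons)+12=o, h(cons)+12=t, e(vowel)+4=i, e(vowel)+4=i, r(cons)+12=d.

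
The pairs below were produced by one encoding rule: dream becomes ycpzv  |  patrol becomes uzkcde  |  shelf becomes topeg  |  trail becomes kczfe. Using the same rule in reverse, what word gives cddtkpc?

rooster

d(3)→y(24) and r(17)→c(2) fit y≡17x+25 (mod 26); the inverse of 17 mod 26 is 23. Treating letters as 0–25, the rule is x ↦ 17x + 25 (mod 26).
Undoing it on cddtkpc: c(2)→23·(2−25)≡17=r; d(3)→23·(3−25)≡14=o; d(3)→23·(3−25)≡14=o; t(19)→23·(19−25)≡18=s; k(10)→23·(10−25)≡19=t; p(15)→23·(15−25)≡4=e; c(2)→23·(2−25)≡17=r (all mod 26).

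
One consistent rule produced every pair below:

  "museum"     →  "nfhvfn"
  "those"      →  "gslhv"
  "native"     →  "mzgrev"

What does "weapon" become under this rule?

Letters are reflected about the middle of the alphabet (position → 25−position): Atbash.
For weapon: w↔d, e↔v, a↔z, p↔k, o↔l, n↔m.

dvzklm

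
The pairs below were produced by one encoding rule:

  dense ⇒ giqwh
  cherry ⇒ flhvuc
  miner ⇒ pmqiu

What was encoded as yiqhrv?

Shifts by position in dense: pos 0: d→g (+3), pos 1: e→i (+4), pos 2: n→q (+3), pos 3: s→w (+4) — repeating every 2. The shifts repeat in a cycle of length 2: positions 0,1,… shift by +3, +4, then the pattern repeats.
Undoing it on yiqhrv: y−3=v, i−4=e, q−3=n, h−4=d, r−3=o, v−4=r.

vendor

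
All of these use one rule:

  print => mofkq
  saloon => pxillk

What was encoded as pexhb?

Every letter moves 23 places later in the alphabet, wrapping around z→a.
Decoding pexhb: p−23=s, e−23=h, x−23=a, h−23=k, b−23=e.

shake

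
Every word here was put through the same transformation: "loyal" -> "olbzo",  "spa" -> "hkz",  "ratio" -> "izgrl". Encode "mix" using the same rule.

nrc

Each pair mirrors across the alphabet (l↔o, o↔l, y↔b): positions sum to 25. Letters are reflected about the middle of the alphabet (position → 25−position): Atbash.
For mix: m↔n, i↔r, x↔c.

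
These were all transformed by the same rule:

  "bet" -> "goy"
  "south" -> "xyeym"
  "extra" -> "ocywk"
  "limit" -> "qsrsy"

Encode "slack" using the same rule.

xqkhp

The shift depends on letter class: consonant b→g is +5, but vowel e→o is +10. Vowels shift forward by 10 and consonants shift forward by 5.
On slack: s(cons)+5=x, l(cons)+5=q, a(vowel)+10=k, c(cons)+5=h, k(cons)+5=p.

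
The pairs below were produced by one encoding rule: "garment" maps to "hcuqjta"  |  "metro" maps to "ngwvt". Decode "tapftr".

Each letter shifts forward by (position + 1), i.e. 1, 2, 3, … — the shift grows by one for each successive letter.
Decoding tapftr: t−1=s, a−2=y, p−3=m, f−4=b, t−5=o, r−6=l.

symbol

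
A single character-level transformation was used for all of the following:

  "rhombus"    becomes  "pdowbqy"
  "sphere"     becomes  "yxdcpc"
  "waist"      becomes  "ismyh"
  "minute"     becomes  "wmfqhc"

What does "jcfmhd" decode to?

zenith

r(17)→p(15) and h(7)→d(3) fit y≡9x+18 (mod 26); the inverse of 9 mod 26 is 3. Each letter's alphabet position (a=0..z=25) is mapped through 9·x+18 mod 26 — an affine cipher.
Reversing it on jcfmhd: j(9)→3·(9−18)≡25=z; c(2)→3·(2−18)≡4=e; f(5)→3·(5−18)≡13=n; m(12)→3·(12−18)≡8=i; h(7)→3·(7−18)≡19=t; d(3)→3·(3−18)≡7=h (all mod 26).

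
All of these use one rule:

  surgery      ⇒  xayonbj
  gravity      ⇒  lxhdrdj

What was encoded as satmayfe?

numerous

In surgery: s→x is +5, u→a is +6, r→y is +7, g→o is +8 — the shift increases by 1 each position. Letter i (0-indexed) is shifted by i+5, so successive shifts are 5, 6, 7, ….
Reversing it on satmayfe: s−5=n, a−6=u, t−7=m, m−8=e, a−9=r, y−10=o, f−11=u, e−12=s.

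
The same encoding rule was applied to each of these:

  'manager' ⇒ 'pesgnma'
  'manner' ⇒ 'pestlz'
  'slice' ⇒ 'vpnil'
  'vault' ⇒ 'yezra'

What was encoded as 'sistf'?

penny

In manager: m→p is +3, a→e is +4, n→s is +5, a→g is +6 — the shift increases by 1 each position. Each letter shifts forward by (position + 3), i.e. 3, 4, 5, … — the shift grows by one for each successive letter.
Undoing it on sistf: s−3=p, i−4=e, s−5=n, t−6=n, f−7=y.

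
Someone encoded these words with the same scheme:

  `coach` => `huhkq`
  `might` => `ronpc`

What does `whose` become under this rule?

In coach: c→h is +5, o→u is +6, a→h is +7, c→k is +8 — the shift increases by 1 each position. Each letter shifts forward by (position + 5), i.e. 5, 6, 7, … — the shift grows by one for each successive letter.
For whose: w+5=b, h+6=n, o+7=v, s+8=a, e+9=n.

bnvan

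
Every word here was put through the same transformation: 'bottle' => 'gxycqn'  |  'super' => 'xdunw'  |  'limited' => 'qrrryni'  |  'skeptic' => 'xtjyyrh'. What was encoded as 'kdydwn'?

future

Shifts by position in bottle: pos 0: b→g (+5), pos 1: o→x (+9), pos 2: t→y (+5), pos 3: t→c (+9) — repeating every 2. It's a Vigenère-style cipher with numeric key [5,9]: position i shifts by key[i mod 2].
Reversing it on kdydwn: k−5=f, d−9=u, y−5=t, d−9=u, w−5=r, n−9=e.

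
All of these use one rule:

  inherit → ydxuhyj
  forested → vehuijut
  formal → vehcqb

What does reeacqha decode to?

Compare letters: i→y is +16, n→d is +16, h→x is +16 — a constant shift. This is a Caesar cipher with shift 16.
Undoing it on reeacqha: r−16=b, e−16=o, e−16=o, a−16=k, c−16=m, q−16=a, h−16=r, a−16=k.

bookmark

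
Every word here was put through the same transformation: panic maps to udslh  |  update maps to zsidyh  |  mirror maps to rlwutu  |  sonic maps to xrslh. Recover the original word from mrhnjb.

The shifts repeat in a cycle of length 2: positions 0,1,… shift by +5, +3, then the pattern repeats.
Undoing it on mrhnjb: m−5=h, r−3=o, h−5=c, n−3=k, j−5=e, b−3=y.

hockey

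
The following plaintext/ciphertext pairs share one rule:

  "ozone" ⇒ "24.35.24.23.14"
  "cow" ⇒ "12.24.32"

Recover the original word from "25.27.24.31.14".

Each letter is replaced by its alphabet position (a=1..z=26) + 9.
Undoing it on 25.27.24.31.14: 25→(25−9)÷1=16=p, 27→(27−9)÷1=18=r, 24→(24−9)÷1=15=o, 31→(31−9)÷1=22=v, 14→(14−9)÷1=5=e.

prove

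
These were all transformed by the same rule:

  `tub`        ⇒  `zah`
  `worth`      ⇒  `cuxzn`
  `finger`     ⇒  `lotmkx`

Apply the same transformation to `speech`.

Compare letters: t→z is +6, u→a is +6, b→h is +6 — a constant shift. Every letter moves 6 places later in the alphabet, wrapping around z→a.
For speech: s+6=y, p+6=v, e+6=k, e+6=k, c+6=i, h+6=n.

yvkkin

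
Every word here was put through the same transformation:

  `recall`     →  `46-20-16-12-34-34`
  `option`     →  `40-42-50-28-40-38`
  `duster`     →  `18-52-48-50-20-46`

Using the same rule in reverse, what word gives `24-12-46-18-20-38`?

r(#18)→46 and e(#5)→20: differences scale by 2, so n = 2·pos + 10. With a=1..z=26, the number is 2·pos + 10.
Undoing it on 24-12-46-18-20-38: 24→(24−10)÷2=7=g, 12→(12−10)÷2=1=a, 46→(46−10)÷2=18=r, 18→(18−10)÷2=4=d, 20→(20−10)÷2=5=e, 38→(38−10)÷2=14=n.

garden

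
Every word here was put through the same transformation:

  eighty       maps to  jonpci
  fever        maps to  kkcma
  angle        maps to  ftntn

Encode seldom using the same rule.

xkslxw

In eighty: e→j is +5, i→o is +6, g→n is +7, h→p is +8 — the shift increases by 1 each position. Letter i (0-indexed) is shifted by i+5, so successive shifts are 5, 6, 7, ….
Applying it to seldom: s+5=x, e+6=k, l+7=s, d+8=l, o+9=x, m+10=w.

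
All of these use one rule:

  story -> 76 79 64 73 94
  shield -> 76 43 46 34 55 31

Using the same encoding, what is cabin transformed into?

s(#19)→76 and t(#20)→79: differences scale by 3, so n = 3·pos + 19. With a=1..z=26, the number is 3·pos + 19.
Applying it to cabin: c=3→28, a=1→22, b=2→25, i=9→46, n=14→61.

28 22 25 46 61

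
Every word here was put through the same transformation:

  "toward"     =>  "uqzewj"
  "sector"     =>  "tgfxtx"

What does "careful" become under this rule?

Letter i (0-indexed) is shifted by i+1, so successive shifts are 1, 2, 3, ….
Applying it to careful: c+1=d, a+2=c, r+3=u, e+4=i, f+5=k, u+6=a, l+7=s.

dcuikas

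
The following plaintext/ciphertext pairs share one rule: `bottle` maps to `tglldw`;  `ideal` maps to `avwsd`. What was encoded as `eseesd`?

mammal

Compare letters: b→t is +18, o→g is +18, t→l is +18 — a constant shift. This is a Caesar cipher with shift 18.
Undoing it on eseesd: e−18=m, s−18=a, e−18=m, e−18=m, s−18=a, d−18=l.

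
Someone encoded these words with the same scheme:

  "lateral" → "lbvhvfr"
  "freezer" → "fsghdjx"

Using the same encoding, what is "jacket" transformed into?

jbeniy

In lateral: l→l is +0, a→b is +1, t→v is +2, e→h is +3 — the shift increases by 1 each position. Letter i (0-indexed) is shifted by i+0, so successive shifts are 0, 1, 2, ….
Applying it to jacket: j+0=j, a+1=b, c+2=e, k+3=n, e+4=i, t+5=y.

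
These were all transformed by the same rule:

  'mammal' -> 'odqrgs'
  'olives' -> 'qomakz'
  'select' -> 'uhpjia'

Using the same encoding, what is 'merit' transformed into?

In mammal: m→o is +2, a→d is +3, m→q is +4, m→r is +5 — the shift increases by 1 each position. The shift increases by 1 at each position, starting from +2: 2, 3, 4, ….
On merit: m+2=o, e+3=h, r+4=v, i+5=n, t+6=z.

ohvnz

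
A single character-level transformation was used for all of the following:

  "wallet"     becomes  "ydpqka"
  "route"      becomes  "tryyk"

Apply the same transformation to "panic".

rdrni

In wallet: w→y is +2, a→d is +3, l→p is +4, l→q is +5 — the shift increases by 1 each position. The shift increases by 1 at each position, starting from +2: 2, 3, 4, ….
On panic: p+2=r, a+3=d, n+4=r, i+5=n, c+6=i.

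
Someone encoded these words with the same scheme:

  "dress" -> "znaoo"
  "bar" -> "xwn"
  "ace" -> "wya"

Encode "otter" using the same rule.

kppan

Compare letters: d→z is +22, r→n is +22, e→a is +22 — a constant shift. Every letter moves 22 places later in the alphabet, wrapping around z→a.
On otter: o+22=k, t+22=p, t+22=p, e+22=a, r+22=n.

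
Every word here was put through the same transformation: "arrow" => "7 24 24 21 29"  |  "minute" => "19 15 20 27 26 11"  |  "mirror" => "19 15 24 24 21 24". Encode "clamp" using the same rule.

Each letter is replaced by its alphabet position (a=1..z=26) + 6.
For clamp: c=3→9, l=12→18, a=1→7, m=13→19, p=16→22.

9 18 7 19 22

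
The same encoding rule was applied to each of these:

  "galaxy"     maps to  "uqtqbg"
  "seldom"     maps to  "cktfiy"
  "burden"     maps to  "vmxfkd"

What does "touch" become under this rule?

Each letter's alphabet position (a=0..z=25) is mapped through 5·x+16 mod 26 — an affine cipher.
For touch: t(19)→5·19+16≡7=h; o(14)→5·14+16≡8=i; u(20)→5·20+16≡12=m; c(2)→5·2+16≡0=a; h(7)→5·7+16≡25=z (all mod 26).

himaz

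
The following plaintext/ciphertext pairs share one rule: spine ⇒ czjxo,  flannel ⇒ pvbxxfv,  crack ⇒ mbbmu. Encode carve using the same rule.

mksfo

It's a Vigenère-style cipher with numeric key [10,10,1]: position i shifts by key[i mod 3].
Applying it to carve: c+10=m, a+10=k, r+1=s, v+10=f, e+10=o.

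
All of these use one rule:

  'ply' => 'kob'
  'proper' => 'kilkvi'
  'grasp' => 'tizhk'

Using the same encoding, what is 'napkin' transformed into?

Each pair mirrors across the alphabet (p↔k, l↔o, y↔b): positions sum to 25. Letters are reflected about the middle of the alphabet (position → 25−position): Atbash.
On napkin: n↔m, a↔z, p↔k, k↔p, i↔r, n↔m.

mzkprm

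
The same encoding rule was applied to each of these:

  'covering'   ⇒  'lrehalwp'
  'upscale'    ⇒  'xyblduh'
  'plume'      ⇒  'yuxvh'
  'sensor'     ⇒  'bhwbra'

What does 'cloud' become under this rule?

The rule splits by letter class: vowels +3, consonants +9.
Applying it to cloud: c(cons)+9=l, l(cons)+9=u, o(vowel)+3=r, u(vowel)+3=x, d(cons)+9=m.

lurxm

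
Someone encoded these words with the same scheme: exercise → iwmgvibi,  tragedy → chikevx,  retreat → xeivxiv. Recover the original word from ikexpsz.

voltage

The output letters match the input read backwards, each shifted +4: exercise reversed is esicrexe. Read the word backwards and shift each letter +4.
Reversing it on ikexpsz: shift back: i−4=e, k−4=g, e−4=a, x−4=t, p−4=l, s−4=o, z−4=v → egatlov; then reverse → voltage.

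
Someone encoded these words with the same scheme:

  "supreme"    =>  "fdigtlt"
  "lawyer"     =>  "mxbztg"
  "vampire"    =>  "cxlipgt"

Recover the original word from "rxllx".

s(18)→f(5) and u(20)→d(3) fit y≡25x+23 (mod 26); the inverse of 25 mod 26 is 25. This is an affine cipher: with a=0,…,z=25, each position x becomes (25x+23) mod 26.
Decoding rxllx: r(17)→25·(17−23)≡6=g; x(23)→25·(23−23)≡0=a; l(11)→25·(11−23)≡12=m; l(11)→25·(11−23)≡12=m; x(23)→25·(23−23)≡0=a (all mod 26).

gamma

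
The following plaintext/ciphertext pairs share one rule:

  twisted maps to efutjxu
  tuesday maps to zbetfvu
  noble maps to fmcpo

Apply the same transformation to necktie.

fjuldfo

The output letters match the input read backwards, each shifted +1: twisted reversed is detsiwt. Two steps: reverse the string, then apply a Caesar shift of +1.
Applying it to necktie: reverse → eitkcen; then shift: e+1=f, i+1=j, t+1=u, k+1=l, c+1=d, e+1=f, n+1=o.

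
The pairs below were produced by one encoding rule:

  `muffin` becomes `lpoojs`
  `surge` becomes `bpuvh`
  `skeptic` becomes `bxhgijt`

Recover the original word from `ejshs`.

linen

m(12)→l(11) and u(20)→p(15) fit y≡7x+5 (mod 26); the inverse of 7 mod 26 is 15. Treating letters as 0–25, the rule is x ↦ 7x + 5 (mod 26).
Reversing it on ejshs: e(4)→15·(4−5)≡11=l; j(9)→15·(9−5)≡8=i; s(18)→15·(18−5)≡13=n; h(7)→15·(7−5)≡4=e; s(18)→15·(18−5)≡13=n (all mod 26).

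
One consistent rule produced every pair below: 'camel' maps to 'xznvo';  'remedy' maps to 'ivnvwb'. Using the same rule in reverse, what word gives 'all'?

Each pair mirrors across the alphabet (c↔x, a↔z, m↔n): positions sum to 25. Letters are reflected about the middle of the alphabet (position → 25−position): Atbash.
Decoding all: a↔z, l↔o, l↔o.

zoo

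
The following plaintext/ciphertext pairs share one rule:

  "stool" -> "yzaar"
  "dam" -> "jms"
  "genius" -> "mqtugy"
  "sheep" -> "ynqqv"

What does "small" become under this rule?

ysmrr

The shift depends on letter class: consonant s→y is +6, but vowel o→a is +12. Vowels shift forward by 12 and consonants shift forward by 6.
Applying it to small: s(cons)+6=y, m(cons)+6=s, a(vowel)+12=m, l(cons)+6=r, l(cons)+6=r.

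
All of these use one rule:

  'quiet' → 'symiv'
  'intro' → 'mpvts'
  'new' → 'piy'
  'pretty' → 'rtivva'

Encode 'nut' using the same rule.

The shift depends on letter class: consonant q→s is +2, but vowel u→y is +4. Two shifts are in play — +4 for a/e/i/o/u, +2 for every other letter.
For nut: n(cons)+2=p, u(vowel)+4=y, t(cons)+2=v.

pyv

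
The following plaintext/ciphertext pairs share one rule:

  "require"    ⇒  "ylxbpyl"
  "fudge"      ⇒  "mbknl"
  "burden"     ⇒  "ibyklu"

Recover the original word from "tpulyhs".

mineral

Compare letters: r→y is +7, e→l is +7, q→x is +7 — a constant shift. This is a Caesar cipher with shift 7.
Decoding tpulyhs: t−7=m, p−7=i, u−7=n, l−7=e, y−7=r, h−7=a, s−7=l.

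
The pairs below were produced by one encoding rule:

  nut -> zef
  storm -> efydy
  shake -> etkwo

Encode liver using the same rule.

xshod

The shift depends on letter class: consonant n→z is +12, but vowel u→e is +10. Vowels shift forward by 10 and consonants shift forward by 12.
Applying it to liver: l(cons)+12=x, i(vowel)+10=s, v(cons)+12=h, e(vowel)+10=o, r(cons)+12=d.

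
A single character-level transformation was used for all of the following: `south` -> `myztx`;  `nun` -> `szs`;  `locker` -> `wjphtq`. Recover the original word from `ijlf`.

aged

The output letters match the input read backwards, each shifted +5: south reversed is htuos. Two steps: reverse the string, then apply a Caesar shift of +5.
Decoding ijlf: shift back: i−5=d, j−5=e, l−5=g, f−5=a → dega; then reverse → aged.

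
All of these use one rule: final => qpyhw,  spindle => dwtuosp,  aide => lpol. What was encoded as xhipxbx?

maximum

Shifts by position in final: pos 0: f→q (+11), pos 1: i→p (+7), pos 2: n→y (+11), pos 3: a→h (+7) — repeating every 2. The shifts repeat in a cycle of length 2: positions 0,1,… shift by +11, +7, then the pattern repeats.
Reversing it on xhipxbx: x−11=m, h−7=a, i−11=x, p−7=i, x−11=m, b−7=u, x−11=m.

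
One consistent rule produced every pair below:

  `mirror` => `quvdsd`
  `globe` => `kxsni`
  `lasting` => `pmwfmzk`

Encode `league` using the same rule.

It's a Vigenère-style cipher with numeric key [4,12]: position i shifts by key[i mod 2].
On league: l+4=p, e+12=q, a+4=e, g+12=s, u+4=y, e+12=q.

pqesyq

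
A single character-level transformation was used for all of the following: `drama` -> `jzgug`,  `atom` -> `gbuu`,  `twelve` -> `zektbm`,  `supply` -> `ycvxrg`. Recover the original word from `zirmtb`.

talent

Shifts by position in drama: pos 0: d→j (+6), pos 1: r→z (+8), pos 2: a→g (+6), pos 3: m→u (+8) — repeating every 2. The shifts repeat in a cycle of length 2: positions 0,1,… shift by +6, +8, then the pattern repeats.
Undoing it on zirmtb: z−6=t, i−8=a, r−6=l, m−8=e, t−6=n, b−8=t.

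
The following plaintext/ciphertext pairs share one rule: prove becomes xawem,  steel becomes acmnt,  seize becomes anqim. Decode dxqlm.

voice

Shifts by position in prove: pos 0: p→x (+8), pos 1: r→a (+9), pos 2: o→w (+8), pos 3: v→e (+9) — repeating every 2. The shifts repeat in a cycle of length 2: positions 0,1,… shift by +8, +9, then the pattern repeats.
Undoing it on dxqlm: d−8=v, x−9=o, q−8=i, l−9=c, m−8=e.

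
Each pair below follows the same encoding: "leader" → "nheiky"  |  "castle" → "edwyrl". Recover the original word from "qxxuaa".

In leader: l→n is +2, e→h is +3, a→e is +4, d→i is +5 — the shift increases by 1 each position. Each letter shifts forward by (position + 2), i.e. 2, 3, 4, … — the shift grows by one for each successive letter.
Undoing it on qxxuaa: q−2=o, x−3=u, x−4=t, u−5=p, a−6=u, a−7=t.

output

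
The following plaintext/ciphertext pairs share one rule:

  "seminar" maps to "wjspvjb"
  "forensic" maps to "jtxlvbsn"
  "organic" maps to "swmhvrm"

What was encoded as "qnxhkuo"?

miracle

Each letter shifts forward by (position + 4), i.e. 4, 5, 6, … — the shift grows by one for each successive letter.
Undoing it on qnxhkuo: q−4=m, n−5=i, x−6=r, h−7=a, k−8=c, u−9=l, o−10=e.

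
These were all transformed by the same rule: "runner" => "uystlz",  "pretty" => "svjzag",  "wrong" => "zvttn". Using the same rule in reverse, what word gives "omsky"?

liner

In runner: r→u is +3, u→y is +4, n→s is +5, n→t is +6 — the shift increases by 1 each position. Each letter shifts forward by (position + 3), i.e. 3, 4, 5, … — the shift grows by one for each successive letter.
Undoing it on omsky: o−3=l, m−4=i, s−5=n, k−6=e, y−7=r.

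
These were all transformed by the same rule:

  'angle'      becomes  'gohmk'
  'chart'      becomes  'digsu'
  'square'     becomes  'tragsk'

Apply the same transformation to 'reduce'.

skeadk

The shift depends on letter class: consonant n→o is +1, but vowel a→g is +6. Two shifts are in play — +6 for a/e/i/o/u, +1 for every other letter.
Applying it to reduce: r(cons)+1=s, e(vowel)+6=k, d(cons)+1=e, u(vowel)+6=a, c(cons)+1=d, e(vowel)+6=k.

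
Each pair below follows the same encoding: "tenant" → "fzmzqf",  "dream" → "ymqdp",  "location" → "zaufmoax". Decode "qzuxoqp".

decline

The output letters match the input read backwards, each shifted +12: tenant reversed is tnanet. The word is reversed, then every letter is shifted forward by 12.
Undoing it on qzuxoqp: shift back: q−12=e, z−12=n, u−12=i, x−12=l, o−12=c, q−12=e, p−12=d → enilced; then reverse → decline.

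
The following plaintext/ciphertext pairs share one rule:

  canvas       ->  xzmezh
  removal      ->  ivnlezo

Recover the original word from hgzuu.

Each pair mirrors across the alphabet (c↔x, a↔z, n↔m): positions sum to 25. This is the alphabet-reversal cipher (Atbash): a becomes z, b becomes y, etc.
Undoing it on hgzuu: h↔s, g↔t, z↔a, u↔f, u↔f.

staff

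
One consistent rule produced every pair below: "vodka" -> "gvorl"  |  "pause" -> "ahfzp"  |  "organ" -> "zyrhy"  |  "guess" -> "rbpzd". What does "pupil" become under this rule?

abapw

Shifts by position in vodka: pos 0: v→g (+11), pos 1: o→v (+7), pos 2: d→o (+11), pos 3: k→r (+7) — repeating every 2. The shifts repeat in a cycle of length 2: positions 0,1,… shift by +11, +7, then the pattern repeats.
On pupil: p+11=a, u+7=b, p+11=a, i+7=p, l+11=w.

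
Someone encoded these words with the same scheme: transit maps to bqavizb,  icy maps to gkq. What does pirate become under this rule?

Read the word backwards and shift each letter +8.
For pirate: reverse → etarip; then shift: e+8=m, t+8=b, a+8=i, r+8=z, i+8=q, p+8=x.

mbizqx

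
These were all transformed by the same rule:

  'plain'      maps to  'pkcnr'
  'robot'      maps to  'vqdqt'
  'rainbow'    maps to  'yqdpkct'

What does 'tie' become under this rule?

gkv

The output letters match the input read backwards, each shifted +2: plain reversed is nialp. The word is reversed, then every letter is shifted forward by 2.
Applying it to tie: reverse → eit; then shift: e+2=g, i+2=k, t+2=v.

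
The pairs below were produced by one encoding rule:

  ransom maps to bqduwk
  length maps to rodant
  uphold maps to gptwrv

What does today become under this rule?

nwvqe

r(17)→b(1) and a(0)→q(16) fit y≡19x+16 (mod 26); the inverse of 19 mod 26 is 11. This is an affine cipher: with a=0,…,z=25, each position x becomes (19x+16) mod 26.
Applying it to today: t(19)→19·19+16≡13=n; o(14)→19·14+16≡22=w; d(3)→19·3+16≡21=v; a(0)→19·0+16≡16=q; y(24)→19·24+16≡4=e (all mod 26).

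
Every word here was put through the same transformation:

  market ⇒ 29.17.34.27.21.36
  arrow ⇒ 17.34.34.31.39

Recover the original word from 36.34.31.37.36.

m is letter #13 and maps to 29: an offset of 16. Letters become their 1-based position plus 16 (so a→17, b→18, …).
Reversing it on 36.34.31.37.36: 36→(36−16)÷1=20=t, 34→(34−16)÷1=18=r, 31→(31−16)÷1=15=o, 37→(37−16)÷1=21=u, 36→(36−16)÷1=20=t.

trout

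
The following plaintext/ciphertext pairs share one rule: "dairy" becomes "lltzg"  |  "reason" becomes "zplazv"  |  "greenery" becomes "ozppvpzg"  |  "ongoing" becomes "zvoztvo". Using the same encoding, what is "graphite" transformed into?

ozlxptbp

Vowels shift forward by 11 and consonants shift forward by 8.
Applying it to graphite: g(cons)+8=o, r(cons)+8=z, a(vowel)+11=l, p(cons)+8=x, h(cons)+8=p, i(vowel)+11=t, t(cons)+8=b, e(vowel)+11=p.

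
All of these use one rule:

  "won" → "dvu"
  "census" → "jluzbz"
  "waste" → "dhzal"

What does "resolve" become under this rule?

This is a Caesar cipher with shift 7.
Applying it to resolve: r+7=y, e+7=l, s+7=z, o+7=v, l+7=s, v+7=c, e+7=l.

ylzvscl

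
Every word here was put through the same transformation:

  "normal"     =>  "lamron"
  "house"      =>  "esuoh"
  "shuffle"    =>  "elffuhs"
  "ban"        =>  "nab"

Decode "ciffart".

The word is simply reversed.
Undoing it on ciffart: then reverse → traffic.

traffic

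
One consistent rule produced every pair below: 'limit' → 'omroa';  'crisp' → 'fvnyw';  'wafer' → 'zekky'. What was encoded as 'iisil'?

fence

In limit: l→o is +3, i→m is +4, m→r is +5, i→o is +6 — the shift increases by 1 each position. Letter i (0-indexed) is shifted by i+3, so successive shifts are 3, 4, 5, ….
Reversing it on iisil: i−3=f, i−4=e, s−5=n, i−6=c, l−7=e.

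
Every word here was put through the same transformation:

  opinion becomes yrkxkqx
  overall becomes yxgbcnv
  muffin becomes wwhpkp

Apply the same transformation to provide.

ztqfkfo

Shifts by position in opinion: pos 0: o→y (+10), pos 1: p→r (+2), pos 2: i→k (+2), pos 3: n→x (+10), pos 4: i→k (+2), pos 5: o→q (+2) — repeating every 3. The shifts repeat in a cycle of length 3: positions 0,1,… shift by +10, +2, +2, then the pattern repeats.
On provide: p+10=z, r+2=t, o+2=q, v+10=f, i+2=k, d+2=f, e+10=o.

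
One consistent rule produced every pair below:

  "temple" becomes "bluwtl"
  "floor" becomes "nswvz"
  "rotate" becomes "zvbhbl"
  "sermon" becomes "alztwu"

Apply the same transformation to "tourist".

bvcyqzb

Shifts by position in temple: pos 0: t→b (+8), pos 1: e→l (+7), pos 2: m→u (+8), pos 3: p→w (+7) — repeating every 2. It's a Vigenère-style cipher with numeric key [8,7]: position i shifts by key[i mod 2].
For tourist: t+8=b, o+7=v, u+8=c, r+7=y, i+8=q, s+7=z, t+8=b.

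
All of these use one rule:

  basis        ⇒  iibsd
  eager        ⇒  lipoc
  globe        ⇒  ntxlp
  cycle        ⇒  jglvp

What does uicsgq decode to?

native

In basis: b→i is +7, a→i is +8, s→b is +9, i→s is +10 — the shift increases by 1 each position. The shift increases by 1 at each position, starting from +7: 7, 8, 9, ….
Reversing it on uicsgq: u−7=n, i−8=a, c−9=t, s−10=i, g−11=v, q−12=e.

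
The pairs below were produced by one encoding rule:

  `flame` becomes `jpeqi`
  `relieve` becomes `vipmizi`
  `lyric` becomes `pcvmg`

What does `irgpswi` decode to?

enclose

Compare letters: f→j is +4, l→p is +4, a→e is +4 — a constant shift. Every letter moves 4 places later in the alphabet, wrapping around z→a.
Decoding irgpswi: i−4=e, r−4=n, g−4=c, p−4=l, s−4=o, w−4=s, i−4=e.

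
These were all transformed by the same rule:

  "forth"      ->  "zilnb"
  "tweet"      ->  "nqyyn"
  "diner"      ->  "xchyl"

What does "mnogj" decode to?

Compare letters: f→z is +20, o→i is +20, r→l is +20 — a constant shift. It's a constant shift of +20 (ROT20).
Undoing it on mnogj: m−20=s, n−20=t, o−20=u, g−20=m, j−20=p.

stump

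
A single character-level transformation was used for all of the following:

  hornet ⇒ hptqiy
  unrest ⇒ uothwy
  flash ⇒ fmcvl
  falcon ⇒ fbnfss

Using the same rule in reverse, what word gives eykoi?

Letter i (0-indexed) is shifted by i+0, so successive shifts are 0, 1, 2, ….
Decoding eykoi: e−0=e, y−1=x, k−2=i, o−3=l, i−4=e.

exile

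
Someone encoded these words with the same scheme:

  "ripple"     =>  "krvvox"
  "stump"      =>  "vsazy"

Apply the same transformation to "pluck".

The output letters match the input read backwards, each shifted +6: ripple reversed is elppir. The word is reversed, then every letter is shifted forward by 6.
For pluck: reverse → kculp; then shift: k+6=q, c+6=i, u+6=a, l+6=r, p+6=v.

qiarv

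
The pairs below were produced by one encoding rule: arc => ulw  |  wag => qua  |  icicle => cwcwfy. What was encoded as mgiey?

Compare letters: a→u is +20, r→l is +20, c→w is +20 — a constant shift. Every letter moves 20 places later in the alphabet, wrapping around z→a.
Reversing it on mgiey: m−20=s, g−20=m, i−20=o, e−20=k, y−20=e.

smoke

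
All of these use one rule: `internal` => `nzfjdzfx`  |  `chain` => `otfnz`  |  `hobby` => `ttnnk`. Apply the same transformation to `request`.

The shift depends on letter class: consonant n→z is +12, but vowel i→n is +5. The rule splits by letter class: vowels +5, consonants +12.
Applying it to request: r(cons)+12=d, e(vowel)+5=j, q(cons)+12=c, u(vowel)+5=z, e(vowel)+5=j, s(cons)+12=e, t(cons)+12=f.

djczjef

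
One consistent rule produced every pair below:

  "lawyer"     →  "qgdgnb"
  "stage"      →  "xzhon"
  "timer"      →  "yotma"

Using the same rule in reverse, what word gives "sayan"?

In lawyer: l→q is +5, a→g is +6, w→d is +7, y→g is +8 — the shift increases by 1 each position. The shift increases by 1 at each position, starting from +5: 5, 6, 7, ….
Undoing it on sayan: s−5=n, a−6=u, y−7=r, a−8=s, n−9=e.

nurse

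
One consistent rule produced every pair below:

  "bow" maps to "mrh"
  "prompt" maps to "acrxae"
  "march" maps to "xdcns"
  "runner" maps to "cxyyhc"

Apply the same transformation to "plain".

awdly

The shift depends on letter class: consonant b→m is +11, but vowel o→r is +3. Two shifts are in play — +3 for a/e/i/o/u, +11 for every other letter.
Applying it to plain: p(cons)+11=a, l(cons)+11=w, a(vowel)+3=d, i(vowel)+3=l, n(cons)+11=y.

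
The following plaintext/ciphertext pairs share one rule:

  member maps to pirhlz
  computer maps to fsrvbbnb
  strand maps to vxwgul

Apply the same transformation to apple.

In member: m→p is +3, e→i is +4, m→r is +5, b→h is +6 — the shift increases by 1 each position. The shift increases by 1 at each position, starting from +3: 3, 4, 5, ….
On apple: a+3=d, p+4=t, p+5=u, l+6=r, e+7=l.

dturl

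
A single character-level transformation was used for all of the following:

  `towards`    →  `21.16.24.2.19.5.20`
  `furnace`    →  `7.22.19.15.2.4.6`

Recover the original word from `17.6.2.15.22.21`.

t is letter #20 and maps to 21: an offset of 1. Each letter is replaced by its alphabet position (a=1..z=26) + 1.
Reversing it on 17.6.2.15.22.21: 17→(17−1)÷1=16=p, 6→(6−1)÷1=5=e, 2→(2−1)÷1=1=a, 15→(15−1)÷1=14=n, 22→(22−1)÷1=21=u, 21→(21−1)÷1=20=t.

peanut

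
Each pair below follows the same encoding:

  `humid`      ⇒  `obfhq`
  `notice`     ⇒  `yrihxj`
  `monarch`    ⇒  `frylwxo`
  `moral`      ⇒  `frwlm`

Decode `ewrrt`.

brook

h(7)→o(14) and u(20)→b(1) fit y≡19x+11 (mod 26); the inverse of 19 mod 26 is 11. This is an affine cipher: with a=0,…,z=25, each position x becomes (19x+11) mod 26.
Reversing it on ewrrt: e(4)→11·(4−11)≡1=b; w(22)→11·(22−11)≡17=r; r(17)→11·(17−11)≡14=o; r(17)→11·(17−11)≡14=o; t(19)→11·(19−11)≡10=k (all mod 26).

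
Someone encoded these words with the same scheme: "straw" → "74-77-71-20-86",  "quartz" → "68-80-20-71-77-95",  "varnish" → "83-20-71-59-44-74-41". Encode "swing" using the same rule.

s(#19)→74 and t(#20)→77: differences scale by 3, so n = 3·pos + 17. The formula is n = 3×(alphabet index, a=1) + 17.
For swing: s=19→74, w=23→86, i=9→44, n=14→59, g=7→38.

74-86-44-59-38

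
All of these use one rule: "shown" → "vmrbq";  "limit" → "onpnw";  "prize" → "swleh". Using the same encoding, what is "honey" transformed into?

ktqjb

Shifts by position in shown: pos 0: s→v (+3), pos 1: h→m (+5), pos 2: o→r (+3), pos 3: w→b (+5) — repeating every 2. The shifts repeat in a cycle of length 2: positions 0,1,… shift by +3, +5, then the pattern repeats.
On honey: h+3=k, o+5=t, n+3=q, e+5=j, y+3=b.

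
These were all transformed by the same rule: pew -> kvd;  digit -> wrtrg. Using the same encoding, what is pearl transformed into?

Each pair mirrors across the alphabet (p↔k, e↔v, w↔d): positions sum to 25. Letters are reflected about the middle of the alphabet (position → 25−position): Atbash.
For pearl: p↔k, e↔v, a↔z, r↔i, l↔o.

kvzio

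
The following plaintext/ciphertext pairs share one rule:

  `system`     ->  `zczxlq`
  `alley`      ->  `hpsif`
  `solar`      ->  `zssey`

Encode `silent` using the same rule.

zmsiux

Shifts by position in system: pos 0: s→z (+7), pos 1: y→c (+4), pos 2: s→z (+7), pos 3: t→x (+4) — repeating every 2. A repeating key of period 2 is used — shifts +7, +4 over and over.
Applying it to silent: s+7=z, i+4=m, l+7=s, e+4=i, n+7=u, t+4=x.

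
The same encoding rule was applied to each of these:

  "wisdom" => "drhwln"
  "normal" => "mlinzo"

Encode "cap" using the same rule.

xzk

Each pair mirrors across the alphabet (w↔d, i↔r, s↔h): positions sum to 25. Letters are reflected about the middle of the alphabet (position → 25−position): Atbash.
On cap: c↔x, a↔z, p↔k.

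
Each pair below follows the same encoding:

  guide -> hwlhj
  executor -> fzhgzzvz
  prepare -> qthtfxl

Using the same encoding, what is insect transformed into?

jpvihz

The shift increases by 1 at each position, starting from +1: 1, 2, 3, ….
Applying it to insect: i+1=j, n+2=p, s+3=v, e+4=i, c+5=h, t+6=z.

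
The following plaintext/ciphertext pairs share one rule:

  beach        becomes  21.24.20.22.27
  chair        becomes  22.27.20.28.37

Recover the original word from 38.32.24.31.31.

b is letter #2 and maps to 21: an offset of 19. Each letter is replaced by its alphabet position (a=1..z=26) + 19.
Decoding 38.32.24.31.31: 38→(38−19)÷1=19=s, 32→(32−19)÷1=13=m, 24→(24−19)÷1=5=e, 31→(31−19)÷1=12=l, 31→(31−19)÷1=12=l.

smell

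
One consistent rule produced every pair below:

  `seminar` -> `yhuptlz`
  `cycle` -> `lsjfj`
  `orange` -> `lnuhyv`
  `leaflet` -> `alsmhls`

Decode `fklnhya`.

tragedy

The output letters match the input read backwards, each shifted +7: seminar reversed is ranimes. The word is reversed, then every letter is shifted forward by 7.
Decoding fklnhya: shift back: f−7=y, k−7=d, l−7=e, n−7=g, h−7=a, y−7=r, a−7=t → ydegart; then reverse → tragedy.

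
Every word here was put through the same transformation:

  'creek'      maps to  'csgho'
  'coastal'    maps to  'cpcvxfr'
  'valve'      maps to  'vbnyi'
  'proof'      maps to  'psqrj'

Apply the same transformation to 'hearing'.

Each letter shifts forward by its position index (0, 1, 2, …) — the shift grows by one for each successive letter.
For hearing: h+0=h, e+1=f, a+2=c, r+3=u, i+4=m, n+5=s, g+6=m.

hfcumsm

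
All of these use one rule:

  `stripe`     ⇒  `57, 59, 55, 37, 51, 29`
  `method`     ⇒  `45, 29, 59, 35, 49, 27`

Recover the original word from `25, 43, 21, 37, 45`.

claim

With a=1..z=26, the number is 2·pos + 19.
Reversing it on 25, 43, 21, 37, 45: 25→(25−19)÷2=3=c, 43→(43−19)÷2=12=l, 21→(21−19)÷2=1=a, 37→(37−19)÷2=9=i, 45→(45−19)÷2=13=m.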